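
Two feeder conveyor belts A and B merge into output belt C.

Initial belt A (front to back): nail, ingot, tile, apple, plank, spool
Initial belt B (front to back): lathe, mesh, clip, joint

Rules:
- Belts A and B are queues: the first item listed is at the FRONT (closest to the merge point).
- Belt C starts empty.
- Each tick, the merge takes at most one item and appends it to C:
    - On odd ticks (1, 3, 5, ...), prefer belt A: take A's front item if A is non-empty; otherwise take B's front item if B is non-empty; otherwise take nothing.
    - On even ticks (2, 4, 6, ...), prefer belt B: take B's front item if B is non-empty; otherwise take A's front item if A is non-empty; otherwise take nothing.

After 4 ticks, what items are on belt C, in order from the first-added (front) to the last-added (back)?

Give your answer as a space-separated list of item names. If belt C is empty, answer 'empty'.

Answer: nail lathe ingot mesh

Derivation:
Tick 1: prefer A, take nail from A; A=[ingot,tile,apple,plank,spool] B=[lathe,mesh,clip,joint] C=[nail]
Tick 2: prefer B, take lathe from B; A=[ingot,tile,apple,plank,spool] B=[mesh,clip,joint] C=[nail,lathe]
Tick 3: prefer A, take ingot from A; A=[tile,apple,plank,spool] B=[mesh,clip,joint] C=[nail,lathe,ingot]
Tick 4: prefer B, take mesh from B; A=[tile,apple,plank,spool] B=[clip,joint] C=[nail,lathe,ingot,mesh]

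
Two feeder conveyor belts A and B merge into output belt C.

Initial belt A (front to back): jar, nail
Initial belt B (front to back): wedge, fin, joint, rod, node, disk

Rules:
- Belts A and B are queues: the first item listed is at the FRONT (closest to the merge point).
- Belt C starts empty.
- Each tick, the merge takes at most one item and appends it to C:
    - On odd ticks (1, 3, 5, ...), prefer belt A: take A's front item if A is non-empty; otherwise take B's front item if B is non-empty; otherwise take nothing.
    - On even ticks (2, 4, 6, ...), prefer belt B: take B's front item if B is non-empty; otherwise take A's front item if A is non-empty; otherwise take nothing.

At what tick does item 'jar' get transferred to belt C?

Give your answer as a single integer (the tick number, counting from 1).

Tick 1: prefer A, take jar from A; A=[nail] B=[wedge,fin,joint,rod,node,disk] C=[jar]

Answer: 1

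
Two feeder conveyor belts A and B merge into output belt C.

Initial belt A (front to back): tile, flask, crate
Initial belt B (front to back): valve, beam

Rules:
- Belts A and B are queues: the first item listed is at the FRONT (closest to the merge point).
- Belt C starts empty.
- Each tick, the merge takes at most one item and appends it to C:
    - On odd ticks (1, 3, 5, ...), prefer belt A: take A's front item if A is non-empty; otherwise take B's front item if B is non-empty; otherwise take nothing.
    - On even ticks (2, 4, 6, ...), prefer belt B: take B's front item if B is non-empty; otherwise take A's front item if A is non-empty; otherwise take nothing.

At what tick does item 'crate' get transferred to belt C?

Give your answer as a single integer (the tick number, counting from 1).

Answer: 5

Derivation:
Tick 1: prefer A, take tile from A; A=[flask,crate] B=[valve,beam] C=[tile]
Tick 2: prefer B, take valve from B; A=[flask,crate] B=[beam] C=[tile,valve]
Tick 3: prefer A, take flask from A; A=[crate] B=[beam] C=[tile,valve,flask]
Tick 4: prefer B, take beam from B; A=[crate] B=[-] C=[tile,valve,flask,beam]
Tick 5: prefer A, take crate from A; A=[-] B=[-] C=[tile,valve,flask,beam,crate]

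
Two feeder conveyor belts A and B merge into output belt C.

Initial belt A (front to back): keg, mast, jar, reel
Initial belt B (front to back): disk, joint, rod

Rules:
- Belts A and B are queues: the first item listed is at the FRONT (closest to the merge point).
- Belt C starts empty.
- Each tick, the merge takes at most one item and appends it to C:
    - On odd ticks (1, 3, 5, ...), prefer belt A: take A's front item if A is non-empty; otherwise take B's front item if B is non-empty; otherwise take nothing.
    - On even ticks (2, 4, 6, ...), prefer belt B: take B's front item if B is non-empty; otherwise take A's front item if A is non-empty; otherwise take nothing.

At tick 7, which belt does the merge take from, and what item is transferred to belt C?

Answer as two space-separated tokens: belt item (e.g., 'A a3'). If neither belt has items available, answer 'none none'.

Tick 1: prefer A, take keg from A; A=[mast,jar,reel] B=[disk,joint,rod] C=[keg]
Tick 2: prefer B, take disk from B; A=[mast,jar,reel] B=[joint,rod] C=[keg,disk]
Tick 3: prefer A, take mast from A; A=[jar,reel] B=[joint,rod] C=[keg,disk,mast]
Tick 4: prefer B, take joint from B; A=[jar,reel] B=[rod] C=[keg,disk,mast,joint]
Tick 5: prefer A, take jar from A; A=[reel] B=[rod] C=[keg,disk,mast,joint,jar]
Tick 6: prefer B, take rod from B; A=[reel] B=[-] C=[keg,disk,mast,joint,jar,rod]
Tick 7: prefer A, take reel from A; A=[-] B=[-] C=[keg,disk,mast,joint,jar,rod,reel]

Answer: A reel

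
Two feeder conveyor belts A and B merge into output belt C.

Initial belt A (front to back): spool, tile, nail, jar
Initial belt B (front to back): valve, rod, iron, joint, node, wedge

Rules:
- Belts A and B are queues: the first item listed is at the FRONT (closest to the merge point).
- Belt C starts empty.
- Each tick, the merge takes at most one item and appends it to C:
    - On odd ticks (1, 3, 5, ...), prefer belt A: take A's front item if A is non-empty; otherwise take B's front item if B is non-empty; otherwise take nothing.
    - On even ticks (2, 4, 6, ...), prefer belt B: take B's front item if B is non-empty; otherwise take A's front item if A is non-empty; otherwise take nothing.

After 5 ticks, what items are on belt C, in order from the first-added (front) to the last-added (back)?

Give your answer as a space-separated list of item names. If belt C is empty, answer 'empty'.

Tick 1: prefer A, take spool from A; A=[tile,nail,jar] B=[valve,rod,iron,joint,node,wedge] C=[spool]
Tick 2: prefer B, take valve from B; A=[tile,nail,jar] B=[rod,iron,joint,node,wedge] C=[spool,valve]
Tick 3: prefer A, take tile from A; A=[nail,jar] B=[rod,iron,joint,node,wedge] C=[spool,valve,tile]
Tick 4: prefer B, take rod from B; A=[nail,jar] B=[iron,joint,node,wedge] C=[spool,valve,tile,rod]
Tick 5: prefer A, take nail from A; A=[jar] B=[iron,joint,node,wedge] C=[spool,valve,tile,rod,nail]

Answer: spool valve tile rod nail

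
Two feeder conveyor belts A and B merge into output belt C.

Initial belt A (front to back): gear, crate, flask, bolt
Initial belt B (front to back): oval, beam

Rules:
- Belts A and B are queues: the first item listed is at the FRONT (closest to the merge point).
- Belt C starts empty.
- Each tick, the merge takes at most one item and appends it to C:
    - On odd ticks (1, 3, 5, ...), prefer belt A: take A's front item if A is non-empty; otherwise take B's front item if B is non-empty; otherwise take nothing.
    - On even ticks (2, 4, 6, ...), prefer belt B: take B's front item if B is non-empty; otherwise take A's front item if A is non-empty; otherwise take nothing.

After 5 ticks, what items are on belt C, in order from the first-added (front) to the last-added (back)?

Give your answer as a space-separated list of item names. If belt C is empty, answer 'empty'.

Answer: gear oval crate beam flask

Derivation:
Tick 1: prefer A, take gear from A; A=[crate,flask,bolt] B=[oval,beam] C=[gear]
Tick 2: prefer B, take oval from B; A=[crate,flask,bolt] B=[beam] C=[gear,oval]
Tick 3: prefer A, take crate from A; A=[flask,bolt] B=[beam] C=[gear,oval,crate]
Tick 4: prefer B, take beam from B; A=[flask,bolt] B=[-] C=[gear,oval,crate,beam]
Tick 5: prefer A, take flask from A; A=[bolt] B=[-] C=[gear,oval,crate,beam,flask]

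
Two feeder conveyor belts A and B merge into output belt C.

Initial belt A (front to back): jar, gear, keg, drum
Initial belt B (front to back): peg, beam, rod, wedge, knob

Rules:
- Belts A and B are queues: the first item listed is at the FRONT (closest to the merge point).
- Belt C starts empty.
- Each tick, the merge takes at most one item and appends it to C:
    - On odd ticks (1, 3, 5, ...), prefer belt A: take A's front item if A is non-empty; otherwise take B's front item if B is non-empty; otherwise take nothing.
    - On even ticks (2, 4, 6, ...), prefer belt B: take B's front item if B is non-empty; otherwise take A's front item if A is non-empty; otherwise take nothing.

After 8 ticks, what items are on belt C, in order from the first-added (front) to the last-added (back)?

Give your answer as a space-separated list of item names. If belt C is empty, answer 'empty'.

Tick 1: prefer A, take jar from A; A=[gear,keg,drum] B=[peg,beam,rod,wedge,knob] C=[jar]
Tick 2: prefer B, take peg from B; A=[gear,keg,drum] B=[beam,rod,wedge,knob] C=[jar,peg]
Tick 3: prefer A, take gear from A; A=[keg,drum] B=[beam,rod,wedge,knob] C=[jar,peg,gear]
Tick 4: prefer B, take beam from B; A=[keg,drum] B=[rod,wedge,knob] C=[jar,peg,gear,beam]
Tick 5: prefer A, take keg from A; A=[drum] B=[rod,wedge,knob] C=[jar,peg,gear,beam,keg]
Tick 6: prefer B, take rod from B; A=[drum] B=[wedge,knob] C=[jar,peg,gear,beam,keg,rod]
Tick 7: prefer A, take drum from A; A=[-] B=[wedge,knob] C=[jar,peg,gear,beam,keg,rod,drum]
Tick 8: prefer B, take wedge from B; A=[-] B=[knob] C=[jar,peg,gear,beam,keg,rod,drum,wedge]

Answer: jar peg gear beam keg rod drum wedge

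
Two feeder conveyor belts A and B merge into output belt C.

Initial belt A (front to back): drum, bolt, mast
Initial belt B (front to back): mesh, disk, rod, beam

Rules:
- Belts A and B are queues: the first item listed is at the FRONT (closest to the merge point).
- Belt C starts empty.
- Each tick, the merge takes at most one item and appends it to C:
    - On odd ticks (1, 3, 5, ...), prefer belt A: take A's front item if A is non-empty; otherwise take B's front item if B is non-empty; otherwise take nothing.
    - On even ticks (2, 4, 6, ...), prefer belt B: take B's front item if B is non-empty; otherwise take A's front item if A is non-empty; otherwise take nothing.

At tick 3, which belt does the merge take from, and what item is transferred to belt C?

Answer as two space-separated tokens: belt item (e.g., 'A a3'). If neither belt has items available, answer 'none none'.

Answer: A bolt

Derivation:
Tick 1: prefer A, take drum from A; A=[bolt,mast] B=[mesh,disk,rod,beam] C=[drum]
Tick 2: prefer B, take mesh from B; A=[bolt,mast] B=[disk,rod,beam] C=[drum,mesh]
Tick 3: prefer A, take bolt from A; A=[mast] B=[disk,rod,beam] C=[drum,mesh,bolt]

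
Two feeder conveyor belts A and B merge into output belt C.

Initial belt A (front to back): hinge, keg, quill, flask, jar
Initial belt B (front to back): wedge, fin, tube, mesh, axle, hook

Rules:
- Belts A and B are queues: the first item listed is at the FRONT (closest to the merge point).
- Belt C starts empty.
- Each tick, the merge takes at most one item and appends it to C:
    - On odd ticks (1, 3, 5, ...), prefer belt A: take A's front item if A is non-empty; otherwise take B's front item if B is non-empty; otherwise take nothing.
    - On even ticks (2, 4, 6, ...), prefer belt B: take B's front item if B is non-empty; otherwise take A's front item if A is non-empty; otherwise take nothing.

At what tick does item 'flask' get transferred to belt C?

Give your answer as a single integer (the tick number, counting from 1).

Tick 1: prefer A, take hinge from A; A=[keg,quill,flask,jar] B=[wedge,fin,tube,mesh,axle,hook] C=[hinge]
Tick 2: prefer B, take wedge from B; A=[keg,quill,flask,jar] B=[fin,tube,mesh,axle,hook] C=[hinge,wedge]
Tick 3: prefer A, take keg from A; A=[quill,flask,jar] B=[fin,tube,mesh,axle,hook] C=[hinge,wedge,keg]
Tick 4: prefer B, take fin from B; A=[quill,flask,jar] B=[tube,mesh,axle,hook] C=[hinge,wedge,keg,fin]
Tick 5: prefer A, take quill from A; A=[flask,jar] B=[tube,mesh,axle,hook] C=[hinge,wedge,keg,fin,quill]
Tick 6: prefer B, take tube from B; A=[flask,jar] B=[mesh,axle,hook] C=[hinge,wedge,keg,fin,quill,tube]
Tick 7: prefer A, take flask from A; A=[jar] B=[mesh,axle,hook] C=[hinge,wedge,keg,fin,quill,tube,flask]

Answer: 7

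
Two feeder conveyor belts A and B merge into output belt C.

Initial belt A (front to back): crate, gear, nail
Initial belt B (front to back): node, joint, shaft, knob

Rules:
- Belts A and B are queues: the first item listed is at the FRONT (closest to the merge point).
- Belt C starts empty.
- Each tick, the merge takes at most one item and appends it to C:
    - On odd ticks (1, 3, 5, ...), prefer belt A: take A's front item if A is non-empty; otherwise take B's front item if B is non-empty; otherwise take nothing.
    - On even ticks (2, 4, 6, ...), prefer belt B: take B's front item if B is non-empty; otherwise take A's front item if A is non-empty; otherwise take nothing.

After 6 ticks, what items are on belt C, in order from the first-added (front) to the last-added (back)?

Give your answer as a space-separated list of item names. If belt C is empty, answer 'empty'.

Answer: crate node gear joint nail shaft

Derivation:
Tick 1: prefer A, take crate from A; A=[gear,nail] B=[node,joint,shaft,knob] C=[crate]
Tick 2: prefer B, take node from B; A=[gear,nail] B=[joint,shaft,knob] C=[crate,node]
Tick 3: prefer A, take gear from A; A=[nail] B=[joint,shaft,knob] C=[crate,node,gear]
Tick 4: prefer B, take joint from B; A=[nail] B=[shaft,knob] C=[crate,node,gear,joint]
Tick 5: prefer A, take nail from A; A=[-] B=[shaft,knob] C=[crate,node,gear,joint,nail]
Tick 6: prefer B, take shaft from B; A=[-] B=[knob] C=[crate,node,gear,joint,nail,shaft]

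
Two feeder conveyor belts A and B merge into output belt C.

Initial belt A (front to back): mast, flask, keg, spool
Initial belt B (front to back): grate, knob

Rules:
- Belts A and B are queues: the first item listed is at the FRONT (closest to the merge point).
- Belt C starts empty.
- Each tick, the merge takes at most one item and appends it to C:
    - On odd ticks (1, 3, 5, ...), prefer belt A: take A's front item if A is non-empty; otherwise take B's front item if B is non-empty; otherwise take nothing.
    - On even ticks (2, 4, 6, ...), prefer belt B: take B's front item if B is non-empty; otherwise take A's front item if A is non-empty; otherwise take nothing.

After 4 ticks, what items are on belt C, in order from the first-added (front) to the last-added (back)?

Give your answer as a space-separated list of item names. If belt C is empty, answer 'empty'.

Answer: mast grate flask knob

Derivation:
Tick 1: prefer A, take mast from A; A=[flask,keg,spool] B=[grate,knob] C=[mast]
Tick 2: prefer B, take grate from B; A=[flask,keg,spool] B=[knob] C=[mast,grate]
Tick 3: prefer A, take flask from A; A=[keg,spool] B=[knob] C=[mast,grate,flask]
Tick 4: prefer B, take knob from B; A=[keg,spool] B=[-] C=[mast,grate,flask,knob]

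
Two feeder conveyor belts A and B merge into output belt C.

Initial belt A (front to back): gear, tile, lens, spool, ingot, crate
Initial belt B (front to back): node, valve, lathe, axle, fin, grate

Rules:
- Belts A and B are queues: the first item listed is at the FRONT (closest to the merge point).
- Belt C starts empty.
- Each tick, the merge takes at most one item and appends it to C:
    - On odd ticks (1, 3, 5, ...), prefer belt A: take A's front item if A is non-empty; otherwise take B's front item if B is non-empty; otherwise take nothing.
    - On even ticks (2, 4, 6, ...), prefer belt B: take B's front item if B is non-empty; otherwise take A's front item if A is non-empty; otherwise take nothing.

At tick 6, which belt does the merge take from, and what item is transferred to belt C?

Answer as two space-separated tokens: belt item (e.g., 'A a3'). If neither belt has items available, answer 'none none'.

Answer: B lathe

Derivation:
Tick 1: prefer A, take gear from A; A=[tile,lens,spool,ingot,crate] B=[node,valve,lathe,axle,fin,grate] C=[gear]
Tick 2: prefer B, take node from B; A=[tile,lens,spool,ingot,crate] B=[valve,lathe,axle,fin,grate] C=[gear,node]
Tick 3: prefer A, take tile from A; A=[lens,spool,ingot,crate] B=[valve,lathe,axle,fin,grate] C=[gear,node,tile]
Tick 4: prefer B, take valve from B; A=[lens,spool,ingot,crate] B=[lathe,axle,fin,grate] C=[gear,node,tile,valve]
Tick 5: prefer A, take lens from A; A=[spool,ingot,crate] B=[lathe,axle,fin,grate] C=[gear,node,tile,valve,lens]
Tick 6: prefer B, take lathe from B; A=[spool,ingot,crate] B=[axle,fin,grate] C=[gear,node,tile,valve,lens,lathe]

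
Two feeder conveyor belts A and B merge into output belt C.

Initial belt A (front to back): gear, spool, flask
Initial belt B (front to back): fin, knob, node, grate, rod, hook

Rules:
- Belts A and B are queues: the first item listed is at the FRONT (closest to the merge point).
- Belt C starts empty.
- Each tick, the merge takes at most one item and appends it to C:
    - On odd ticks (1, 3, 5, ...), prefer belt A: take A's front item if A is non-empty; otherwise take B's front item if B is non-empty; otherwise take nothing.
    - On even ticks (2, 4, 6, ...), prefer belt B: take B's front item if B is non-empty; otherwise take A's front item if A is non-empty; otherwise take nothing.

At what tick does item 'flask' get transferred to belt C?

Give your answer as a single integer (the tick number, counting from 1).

Answer: 5

Derivation:
Tick 1: prefer A, take gear from A; A=[spool,flask] B=[fin,knob,node,grate,rod,hook] C=[gear]
Tick 2: prefer B, take fin from B; A=[spool,flask] B=[knob,node,grate,rod,hook] C=[gear,fin]
Tick 3: prefer A, take spool from A; A=[flask] B=[knob,node,grate,rod,hook] C=[gear,fin,spool]
Tick 4: prefer B, take knob from B; A=[flask] B=[node,grate,rod,hook] C=[gear,fin,spool,knob]
Tick 5: prefer A, take flask from A; A=[-] B=[node,grate,rod,hook] C=[gear,fin,spool,knob,flask]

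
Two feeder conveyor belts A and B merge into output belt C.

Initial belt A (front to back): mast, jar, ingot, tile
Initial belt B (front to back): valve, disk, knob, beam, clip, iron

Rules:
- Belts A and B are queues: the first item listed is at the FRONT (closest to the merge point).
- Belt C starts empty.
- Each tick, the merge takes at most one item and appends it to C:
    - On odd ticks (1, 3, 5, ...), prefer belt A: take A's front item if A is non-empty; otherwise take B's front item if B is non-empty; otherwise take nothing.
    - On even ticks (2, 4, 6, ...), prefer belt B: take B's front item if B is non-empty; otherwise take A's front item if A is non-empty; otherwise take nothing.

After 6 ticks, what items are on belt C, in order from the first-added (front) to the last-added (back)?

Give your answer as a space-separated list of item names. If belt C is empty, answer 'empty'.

Tick 1: prefer A, take mast from A; A=[jar,ingot,tile] B=[valve,disk,knob,beam,clip,iron] C=[mast]
Tick 2: prefer B, take valve from B; A=[jar,ingot,tile] B=[disk,knob,beam,clip,iron] C=[mast,valve]
Tick 3: prefer A, take jar from A; A=[ingot,tile] B=[disk,knob,beam,clip,iron] C=[mast,valve,jar]
Tick 4: prefer B, take disk from B; A=[ingot,tile] B=[knob,beam,clip,iron] C=[mast,valve,jar,disk]
Tick 5: prefer A, take ingot from A; A=[tile] B=[knob,beam,clip,iron] C=[mast,valve,jar,disk,ingot]
Tick 6: prefer B, take knob from B; A=[tile] B=[beam,clip,iron] C=[mast,valve,jar,disk,ingot,knob]

Answer: mast valve jar disk ingot knob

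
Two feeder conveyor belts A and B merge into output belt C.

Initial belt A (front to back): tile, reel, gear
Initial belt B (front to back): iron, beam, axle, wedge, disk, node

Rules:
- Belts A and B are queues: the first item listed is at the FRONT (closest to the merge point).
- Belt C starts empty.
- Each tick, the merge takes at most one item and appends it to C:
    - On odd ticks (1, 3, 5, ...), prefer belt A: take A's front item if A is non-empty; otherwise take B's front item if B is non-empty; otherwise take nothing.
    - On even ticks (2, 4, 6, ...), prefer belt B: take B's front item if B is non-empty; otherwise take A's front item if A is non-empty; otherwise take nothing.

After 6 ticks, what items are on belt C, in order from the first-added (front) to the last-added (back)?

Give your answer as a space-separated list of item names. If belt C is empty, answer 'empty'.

Tick 1: prefer A, take tile from A; A=[reel,gear] B=[iron,beam,axle,wedge,disk,node] C=[tile]
Tick 2: prefer B, take iron from B; A=[reel,gear] B=[beam,axle,wedge,disk,node] C=[tile,iron]
Tick 3: prefer A, take reel from A; A=[gear] B=[beam,axle,wedge,disk,node] C=[tile,iron,reel]
Tick 4: prefer B, take beam from B; A=[gear] B=[axle,wedge,disk,node] C=[tile,iron,reel,beam]
Tick 5: prefer A, take gear from A; A=[-] B=[axle,wedge,disk,node] C=[tile,iron,reel,beam,gear]
Tick 6: prefer B, take axle from B; A=[-] B=[wedge,disk,node] C=[tile,iron,reel,beam,gear,axle]

Answer: tile iron reel beam gear axle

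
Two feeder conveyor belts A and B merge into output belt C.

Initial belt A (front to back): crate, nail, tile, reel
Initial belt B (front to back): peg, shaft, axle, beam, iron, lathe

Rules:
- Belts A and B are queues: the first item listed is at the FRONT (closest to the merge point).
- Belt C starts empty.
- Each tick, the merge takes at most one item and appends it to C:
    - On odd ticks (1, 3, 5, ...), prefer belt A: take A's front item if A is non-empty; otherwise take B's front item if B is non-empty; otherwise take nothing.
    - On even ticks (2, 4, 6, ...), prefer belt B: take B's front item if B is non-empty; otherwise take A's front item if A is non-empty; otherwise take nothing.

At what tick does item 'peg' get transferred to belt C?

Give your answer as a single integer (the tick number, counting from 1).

Tick 1: prefer A, take crate from A; A=[nail,tile,reel] B=[peg,shaft,axle,beam,iron,lathe] C=[crate]
Tick 2: prefer B, take peg from B; A=[nail,tile,reel] B=[shaft,axle,beam,iron,lathe] C=[crate,peg]

Answer: 2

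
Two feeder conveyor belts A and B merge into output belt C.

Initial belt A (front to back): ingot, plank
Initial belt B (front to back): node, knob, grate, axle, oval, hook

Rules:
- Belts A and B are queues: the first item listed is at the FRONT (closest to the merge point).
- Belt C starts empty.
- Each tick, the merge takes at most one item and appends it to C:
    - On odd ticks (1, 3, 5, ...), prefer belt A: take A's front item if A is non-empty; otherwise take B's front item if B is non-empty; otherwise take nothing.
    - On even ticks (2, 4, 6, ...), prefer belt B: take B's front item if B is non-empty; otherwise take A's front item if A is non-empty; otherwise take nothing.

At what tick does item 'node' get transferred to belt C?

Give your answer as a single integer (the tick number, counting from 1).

Answer: 2

Derivation:
Tick 1: prefer A, take ingot from A; A=[plank] B=[node,knob,grate,axle,oval,hook] C=[ingot]
Tick 2: prefer B, take node from B; A=[plank] B=[knob,grate,axle,oval,hook] C=[ingot,node]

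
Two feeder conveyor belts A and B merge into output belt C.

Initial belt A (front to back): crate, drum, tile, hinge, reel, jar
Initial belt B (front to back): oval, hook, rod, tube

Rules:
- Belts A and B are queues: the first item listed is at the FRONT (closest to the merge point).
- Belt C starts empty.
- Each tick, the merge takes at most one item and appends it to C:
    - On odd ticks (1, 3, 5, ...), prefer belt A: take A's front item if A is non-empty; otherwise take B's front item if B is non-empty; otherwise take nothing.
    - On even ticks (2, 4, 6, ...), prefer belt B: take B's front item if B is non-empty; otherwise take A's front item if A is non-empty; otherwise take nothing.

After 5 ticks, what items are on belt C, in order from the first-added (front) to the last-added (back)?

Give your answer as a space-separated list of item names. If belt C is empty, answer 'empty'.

Tick 1: prefer A, take crate from A; A=[drum,tile,hinge,reel,jar] B=[oval,hook,rod,tube] C=[crate]
Tick 2: prefer B, take oval from B; A=[drum,tile,hinge,reel,jar] B=[hook,rod,tube] C=[crate,oval]
Tick 3: prefer A, take drum from A; A=[tile,hinge,reel,jar] B=[hook,rod,tube] C=[crate,oval,drum]
Tick 4: prefer B, take hook from B; A=[tile,hinge,reel,jar] B=[rod,tube] C=[crate,oval,drum,hook]
Tick 5: prefer A, take tile from A; A=[hinge,reel,jar] B=[rod,tube] C=[crate,oval,drum,hook,tile]

Answer: crate oval drum hook tile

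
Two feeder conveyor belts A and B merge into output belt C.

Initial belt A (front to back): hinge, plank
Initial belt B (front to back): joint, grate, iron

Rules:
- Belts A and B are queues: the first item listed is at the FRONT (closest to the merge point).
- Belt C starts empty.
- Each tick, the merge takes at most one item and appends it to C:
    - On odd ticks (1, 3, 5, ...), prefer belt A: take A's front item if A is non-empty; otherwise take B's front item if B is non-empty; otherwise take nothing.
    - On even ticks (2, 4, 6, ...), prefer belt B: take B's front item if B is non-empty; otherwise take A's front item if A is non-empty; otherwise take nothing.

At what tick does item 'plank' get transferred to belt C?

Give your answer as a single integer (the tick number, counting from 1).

Answer: 3

Derivation:
Tick 1: prefer A, take hinge from A; A=[plank] B=[joint,grate,iron] C=[hinge]
Tick 2: prefer B, take joint from B; A=[plank] B=[grate,iron] C=[hinge,joint]
Tick 3: prefer A, take plank from A; A=[-] B=[grate,iron] C=[hinge,joint,plank]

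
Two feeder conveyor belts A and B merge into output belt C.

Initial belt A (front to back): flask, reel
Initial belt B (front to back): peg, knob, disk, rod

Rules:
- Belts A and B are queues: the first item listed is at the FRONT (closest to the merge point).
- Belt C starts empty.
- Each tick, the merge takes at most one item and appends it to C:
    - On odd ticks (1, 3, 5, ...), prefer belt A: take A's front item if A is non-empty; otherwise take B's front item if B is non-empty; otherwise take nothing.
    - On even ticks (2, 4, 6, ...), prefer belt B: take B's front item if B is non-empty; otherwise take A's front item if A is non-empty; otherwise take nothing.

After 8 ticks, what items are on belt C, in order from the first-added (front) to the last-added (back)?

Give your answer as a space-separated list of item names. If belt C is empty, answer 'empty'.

Tick 1: prefer A, take flask from A; A=[reel] B=[peg,knob,disk,rod] C=[flask]
Tick 2: prefer B, take peg from B; A=[reel] B=[knob,disk,rod] C=[flask,peg]
Tick 3: prefer A, take reel from A; A=[-] B=[knob,disk,rod] C=[flask,peg,reel]
Tick 4: prefer B, take knob from B; A=[-] B=[disk,rod] C=[flask,peg,reel,knob]
Tick 5: prefer A, take disk from B; A=[-] B=[rod] C=[flask,peg,reel,knob,disk]
Tick 6: prefer B, take rod from B; A=[-] B=[-] C=[flask,peg,reel,knob,disk,rod]
Tick 7: prefer A, both empty, nothing taken; A=[-] B=[-] C=[flask,peg,reel,knob,disk,rod]
Tick 8: prefer B, both empty, nothing taken; A=[-] B=[-] C=[flask,peg,reel,knob,disk,rod]

Answer: flask peg reel knob disk rod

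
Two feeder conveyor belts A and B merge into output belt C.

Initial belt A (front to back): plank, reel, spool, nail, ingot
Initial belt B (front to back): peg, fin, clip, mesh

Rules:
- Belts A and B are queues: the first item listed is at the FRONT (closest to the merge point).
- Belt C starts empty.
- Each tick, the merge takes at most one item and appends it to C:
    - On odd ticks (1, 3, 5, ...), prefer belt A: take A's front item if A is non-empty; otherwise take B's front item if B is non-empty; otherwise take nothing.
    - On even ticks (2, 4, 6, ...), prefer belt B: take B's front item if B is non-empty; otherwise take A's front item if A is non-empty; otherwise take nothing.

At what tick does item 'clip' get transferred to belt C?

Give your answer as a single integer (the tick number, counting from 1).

Tick 1: prefer A, take plank from A; A=[reel,spool,nail,ingot] B=[peg,fin,clip,mesh] C=[plank]
Tick 2: prefer B, take peg from B; A=[reel,spool,nail,ingot] B=[fin,clip,mesh] C=[plank,peg]
Tick 3: prefer A, take reel from A; A=[spool,nail,ingot] B=[fin,clip,mesh] C=[plank,peg,reel]
Tick 4: prefer B, take fin from B; A=[spool,nail,ingot] B=[clip,mesh] C=[plank,peg,reel,fin]
Tick 5: prefer A, take spool from A; A=[nail,ingot] B=[clip,mesh] C=[plank,peg,reel,fin,spool]
Tick 6: prefer B, take clip from B; A=[nail,ingot] B=[mesh] C=[plank,peg,reel,fin,spool,clip]

Answer: 6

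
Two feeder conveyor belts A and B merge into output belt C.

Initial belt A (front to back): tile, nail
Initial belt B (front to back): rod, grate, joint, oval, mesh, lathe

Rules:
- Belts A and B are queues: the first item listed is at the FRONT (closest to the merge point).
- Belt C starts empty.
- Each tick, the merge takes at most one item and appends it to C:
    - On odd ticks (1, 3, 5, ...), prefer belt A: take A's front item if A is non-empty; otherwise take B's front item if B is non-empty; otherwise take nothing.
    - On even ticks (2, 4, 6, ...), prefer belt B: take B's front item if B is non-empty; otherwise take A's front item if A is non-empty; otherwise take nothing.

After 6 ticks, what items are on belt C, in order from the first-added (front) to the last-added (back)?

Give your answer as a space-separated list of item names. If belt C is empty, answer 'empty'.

Tick 1: prefer A, take tile from A; A=[nail] B=[rod,grate,joint,oval,mesh,lathe] C=[tile]
Tick 2: prefer B, take rod from B; A=[nail] B=[grate,joint,oval,mesh,lathe] C=[tile,rod]
Tick 3: prefer A, take nail from A; A=[-] B=[grate,joint,oval,mesh,lathe] C=[tile,rod,nail]
Tick 4: prefer B, take grate from B; A=[-] B=[joint,oval,mesh,lathe] C=[tile,rod,nail,grate]
Tick 5: prefer A, take joint from B; A=[-] B=[oval,mesh,lathe] C=[tile,rod,nail,grate,joint]
Tick 6: prefer B, take oval from B; A=[-] B=[mesh,lathe] C=[tile,rod,nail,grate,joint,oval]

Answer: tile rod nail grate joint oval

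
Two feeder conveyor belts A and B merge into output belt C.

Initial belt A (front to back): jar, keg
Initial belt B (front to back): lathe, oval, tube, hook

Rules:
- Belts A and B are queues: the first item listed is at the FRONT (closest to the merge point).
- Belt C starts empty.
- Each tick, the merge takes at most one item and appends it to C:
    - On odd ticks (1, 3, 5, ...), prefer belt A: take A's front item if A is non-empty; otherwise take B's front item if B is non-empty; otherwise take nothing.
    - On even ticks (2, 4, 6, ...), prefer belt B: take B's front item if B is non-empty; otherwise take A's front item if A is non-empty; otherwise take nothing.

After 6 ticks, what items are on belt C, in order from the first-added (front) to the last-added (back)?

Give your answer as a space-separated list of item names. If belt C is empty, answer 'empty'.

Tick 1: prefer A, take jar from A; A=[keg] B=[lathe,oval,tube,hook] C=[jar]
Tick 2: prefer B, take lathe from B; A=[keg] B=[oval,tube,hook] C=[jar,lathe]
Tick 3: prefer A, take keg from A; A=[-] B=[oval,tube,hook] C=[jar,lathe,keg]
Tick 4: prefer B, take oval from B; A=[-] B=[tube,hook] C=[jar,lathe,keg,oval]
Tick 5: prefer A, take tube from B; A=[-] B=[hook] C=[jar,lathe,keg,oval,tube]
Tick 6: prefer B, take hook from B; A=[-] B=[-] C=[jar,lathe,keg,oval,tube,hook]

Answer: jar lathe keg oval tube hook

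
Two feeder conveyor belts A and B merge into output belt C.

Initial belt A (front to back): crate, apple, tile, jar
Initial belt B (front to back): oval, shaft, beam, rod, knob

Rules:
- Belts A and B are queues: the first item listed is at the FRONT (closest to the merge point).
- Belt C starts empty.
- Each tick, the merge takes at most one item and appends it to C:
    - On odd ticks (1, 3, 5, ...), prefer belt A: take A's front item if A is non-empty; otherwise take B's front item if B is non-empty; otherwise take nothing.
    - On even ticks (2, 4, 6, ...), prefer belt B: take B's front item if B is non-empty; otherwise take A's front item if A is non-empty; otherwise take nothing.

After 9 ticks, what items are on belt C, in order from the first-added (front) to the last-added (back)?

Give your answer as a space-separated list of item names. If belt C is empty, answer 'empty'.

Answer: crate oval apple shaft tile beam jar rod knob

Derivation:
Tick 1: prefer A, take crate from A; A=[apple,tile,jar] B=[oval,shaft,beam,rod,knob] C=[crate]
Tick 2: prefer B, take oval from B; A=[apple,tile,jar] B=[shaft,beam,rod,knob] C=[crate,oval]
Tick 3: prefer A, take apple from A; A=[tile,jar] B=[shaft,beam,rod,knob] C=[crate,oval,apple]
Tick 4: prefer B, take shaft from B; A=[tile,jar] B=[beam,rod,knob] C=[crate,oval,apple,shaft]
Tick 5: prefer A, take tile from A; A=[jar] B=[beam,rod,knob] C=[crate,oval,apple,shaft,tile]
Tick 6: prefer B, take beam from B; A=[jar] B=[rod,knob] C=[crate,oval,apple,shaft,tile,beam]
Tick 7: prefer A, take jar from A; A=[-] B=[rod,knob] C=[crate,oval,apple,shaft,tile,beam,jar]
Tick 8: prefer B, take rod from B; A=[-] B=[knob] C=[crate,oval,apple,shaft,tile,beam,jar,rod]
Tick 9: prefer A, take knob from B; A=[-] B=[-] C=[crate,oval,apple,shaft,tile,beam,jar,rod,knob]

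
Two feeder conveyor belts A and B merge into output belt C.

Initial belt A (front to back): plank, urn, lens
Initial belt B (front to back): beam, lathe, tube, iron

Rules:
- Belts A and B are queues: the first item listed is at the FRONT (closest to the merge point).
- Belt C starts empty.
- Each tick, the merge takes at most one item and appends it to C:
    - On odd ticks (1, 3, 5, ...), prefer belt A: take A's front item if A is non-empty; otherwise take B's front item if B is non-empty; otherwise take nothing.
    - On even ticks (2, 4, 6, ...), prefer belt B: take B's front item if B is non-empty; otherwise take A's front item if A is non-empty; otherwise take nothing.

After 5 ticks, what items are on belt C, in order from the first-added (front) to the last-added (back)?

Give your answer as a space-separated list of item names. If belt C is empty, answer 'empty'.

Answer: plank beam urn lathe lens

Derivation:
Tick 1: prefer A, take plank from A; A=[urn,lens] B=[beam,lathe,tube,iron] C=[plank]
Tick 2: prefer B, take beam from B; A=[urn,lens] B=[lathe,tube,iron] C=[plank,beam]
Tick 3: prefer A, take urn from A; A=[lens] B=[lathe,tube,iron] C=[plank,beam,urn]
Tick 4: prefer B, take lathe from B; A=[lens] B=[tube,iron] C=[plank,beam,urn,lathe]
Tick 5: prefer A, take lens from A; A=[-] B=[tube,iron] C=[plank,beam,urn,lathe,lens]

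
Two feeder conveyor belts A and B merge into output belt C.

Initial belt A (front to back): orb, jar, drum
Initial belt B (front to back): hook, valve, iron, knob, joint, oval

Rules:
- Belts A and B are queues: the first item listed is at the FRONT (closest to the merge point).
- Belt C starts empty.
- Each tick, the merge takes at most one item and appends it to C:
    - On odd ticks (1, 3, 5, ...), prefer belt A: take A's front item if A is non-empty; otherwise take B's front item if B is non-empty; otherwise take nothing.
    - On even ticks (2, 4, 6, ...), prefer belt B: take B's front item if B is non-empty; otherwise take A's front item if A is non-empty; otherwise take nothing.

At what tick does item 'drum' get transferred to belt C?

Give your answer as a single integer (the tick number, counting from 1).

Answer: 5

Derivation:
Tick 1: prefer A, take orb from A; A=[jar,drum] B=[hook,valve,iron,knob,joint,oval] C=[orb]
Tick 2: prefer B, take hook from B; A=[jar,drum] B=[valve,iron,knob,joint,oval] C=[orb,hook]
Tick 3: prefer A, take jar from A; A=[drum] B=[valve,iron,knob,joint,oval] C=[orb,hook,jar]
Tick 4: prefer B, take valve from B; A=[drum] B=[iron,knob,joint,oval] C=[orb,hook,jar,valve]
Tick 5: prefer A, take drum from A; A=[-] B=[iron,knob,joint,oval] C=[orb,hook,jar,valve,drum]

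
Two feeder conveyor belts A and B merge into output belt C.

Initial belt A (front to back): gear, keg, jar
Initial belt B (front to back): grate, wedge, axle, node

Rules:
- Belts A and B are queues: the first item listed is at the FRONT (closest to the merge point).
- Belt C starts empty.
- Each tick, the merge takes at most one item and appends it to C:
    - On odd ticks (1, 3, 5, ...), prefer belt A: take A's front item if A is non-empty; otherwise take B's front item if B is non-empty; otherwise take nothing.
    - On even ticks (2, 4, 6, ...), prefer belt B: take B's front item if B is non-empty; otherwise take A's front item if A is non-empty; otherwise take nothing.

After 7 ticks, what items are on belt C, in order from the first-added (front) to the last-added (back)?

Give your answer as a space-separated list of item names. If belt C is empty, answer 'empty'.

Tick 1: prefer A, take gear from A; A=[keg,jar] B=[grate,wedge,axle,node] C=[gear]
Tick 2: prefer B, take grate from B; A=[keg,jar] B=[wedge,axle,node] C=[gear,grate]
Tick 3: prefer A, take keg from A; A=[jar] B=[wedge,axle,node] C=[gear,grate,keg]
Tick 4: prefer B, take wedge from B; A=[jar] B=[axle,node] C=[gear,grate,keg,wedge]
Tick 5: prefer A, take jar from A; A=[-] B=[axle,node] C=[gear,grate,keg,wedge,jar]
Tick 6: prefer B, take axle from B; A=[-] B=[node] C=[gear,grate,keg,wedge,jar,axle]
Tick 7: prefer A, take node from B; A=[-] B=[-] C=[gear,grate,keg,wedge,jar,axle,node]

Answer: gear grate keg wedge jar axle node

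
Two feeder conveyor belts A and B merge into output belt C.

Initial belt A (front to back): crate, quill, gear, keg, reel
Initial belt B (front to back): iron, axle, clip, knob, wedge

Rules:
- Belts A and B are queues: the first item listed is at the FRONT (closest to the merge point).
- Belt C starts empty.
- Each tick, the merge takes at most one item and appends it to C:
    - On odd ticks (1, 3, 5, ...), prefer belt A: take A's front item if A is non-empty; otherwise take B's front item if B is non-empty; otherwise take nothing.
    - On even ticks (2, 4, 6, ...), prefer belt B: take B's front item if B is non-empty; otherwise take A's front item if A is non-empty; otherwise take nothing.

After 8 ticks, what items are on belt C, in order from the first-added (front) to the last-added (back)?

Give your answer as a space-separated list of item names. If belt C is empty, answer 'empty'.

Answer: crate iron quill axle gear clip keg knob

Derivation:
Tick 1: prefer A, take crate from A; A=[quill,gear,keg,reel] B=[iron,axle,clip,knob,wedge] C=[crate]
Tick 2: prefer B, take iron from B; A=[quill,gear,keg,reel] B=[axle,clip,knob,wedge] C=[crate,iron]
Tick 3: prefer A, take quill from A; A=[gear,keg,reel] B=[axle,clip,knob,wedge] C=[crate,iron,quill]
Tick 4: prefer B, take axle from B; A=[gear,keg,reel] B=[clip,knob,wedge] C=[crate,iron,quill,axle]
Tick 5: prefer A, take gear from A; A=[keg,reel] B=[clip,knob,wedge] C=[crate,iron,quill,axle,gear]
Tick 6: prefer B, take clip from B; A=[keg,reel] B=[knob,wedge] C=[crate,iron,quill,axle,gear,clip]
Tick 7: prefer A, take keg from A; A=[reel] B=[knob,wedge] C=[crate,iron,quill,axle,gear,clip,keg]
Tick 8: prefer B, take knob from B; A=[reel] B=[wedge] C=[crate,iron,quill,axle,gear,clip,keg,knob]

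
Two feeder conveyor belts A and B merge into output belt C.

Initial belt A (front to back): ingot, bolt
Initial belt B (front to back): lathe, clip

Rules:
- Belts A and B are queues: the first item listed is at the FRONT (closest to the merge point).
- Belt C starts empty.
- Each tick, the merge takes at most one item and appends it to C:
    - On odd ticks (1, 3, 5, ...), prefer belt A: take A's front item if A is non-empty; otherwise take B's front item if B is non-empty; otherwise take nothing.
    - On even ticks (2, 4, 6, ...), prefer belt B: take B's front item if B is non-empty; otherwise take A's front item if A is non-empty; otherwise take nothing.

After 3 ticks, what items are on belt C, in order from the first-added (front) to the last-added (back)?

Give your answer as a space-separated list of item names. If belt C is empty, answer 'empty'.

Tick 1: prefer A, take ingot from A; A=[bolt] B=[lathe,clip] C=[ingot]
Tick 2: prefer B, take lathe from B; A=[bolt] B=[clip] C=[ingot,lathe]
Tick 3: prefer A, take bolt from A; A=[-] B=[clip] C=[ingot,lathe,bolt]

Answer: ingot lathe bolt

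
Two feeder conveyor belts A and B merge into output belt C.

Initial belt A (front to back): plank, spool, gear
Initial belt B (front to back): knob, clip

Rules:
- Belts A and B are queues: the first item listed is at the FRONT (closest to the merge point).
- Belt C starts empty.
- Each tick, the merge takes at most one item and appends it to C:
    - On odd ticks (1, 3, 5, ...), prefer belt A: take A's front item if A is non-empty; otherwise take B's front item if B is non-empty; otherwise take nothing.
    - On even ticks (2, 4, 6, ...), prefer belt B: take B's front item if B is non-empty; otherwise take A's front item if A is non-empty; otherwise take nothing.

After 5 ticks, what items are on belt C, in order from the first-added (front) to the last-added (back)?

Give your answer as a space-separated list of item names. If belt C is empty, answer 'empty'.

Tick 1: prefer A, take plank from A; A=[spool,gear] B=[knob,clip] C=[plank]
Tick 2: prefer B, take knob from B; A=[spool,gear] B=[clip] C=[plank,knob]
Tick 3: prefer A, take spool from A; A=[gear] B=[clip] C=[plank,knob,spool]
Tick 4: prefer B, take clip from B; A=[gear] B=[-] C=[plank,knob,spool,clip]
Tick 5: prefer A, take gear from A; A=[-] B=[-] C=[plank,knob,spool,clip,gear]

Answer: plank knob spool clip gear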